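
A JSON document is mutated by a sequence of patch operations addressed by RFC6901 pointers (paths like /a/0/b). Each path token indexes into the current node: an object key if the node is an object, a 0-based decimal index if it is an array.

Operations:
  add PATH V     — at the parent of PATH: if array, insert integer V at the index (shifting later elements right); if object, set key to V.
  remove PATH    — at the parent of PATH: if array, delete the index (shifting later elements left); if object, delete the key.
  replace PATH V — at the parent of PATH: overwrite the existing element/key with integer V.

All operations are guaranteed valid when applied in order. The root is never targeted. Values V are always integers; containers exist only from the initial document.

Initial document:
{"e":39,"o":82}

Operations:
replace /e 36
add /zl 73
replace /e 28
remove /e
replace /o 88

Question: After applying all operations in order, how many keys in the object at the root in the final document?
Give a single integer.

Answer: 2

Derivation:
After op 1 (replace /e 36): {"e":36,"o":82}
After op 2 (add /zl 73): {"e":36,"o":82,"zl":73}
After op 3 (replace /e 28): {"e":28,"o":82,"zl":73}
After op 4 (remove /e): {"o":82,"zl":73}
After op 5 (replace /o 88): {"o":88,"zl":73}
Size at the root: 2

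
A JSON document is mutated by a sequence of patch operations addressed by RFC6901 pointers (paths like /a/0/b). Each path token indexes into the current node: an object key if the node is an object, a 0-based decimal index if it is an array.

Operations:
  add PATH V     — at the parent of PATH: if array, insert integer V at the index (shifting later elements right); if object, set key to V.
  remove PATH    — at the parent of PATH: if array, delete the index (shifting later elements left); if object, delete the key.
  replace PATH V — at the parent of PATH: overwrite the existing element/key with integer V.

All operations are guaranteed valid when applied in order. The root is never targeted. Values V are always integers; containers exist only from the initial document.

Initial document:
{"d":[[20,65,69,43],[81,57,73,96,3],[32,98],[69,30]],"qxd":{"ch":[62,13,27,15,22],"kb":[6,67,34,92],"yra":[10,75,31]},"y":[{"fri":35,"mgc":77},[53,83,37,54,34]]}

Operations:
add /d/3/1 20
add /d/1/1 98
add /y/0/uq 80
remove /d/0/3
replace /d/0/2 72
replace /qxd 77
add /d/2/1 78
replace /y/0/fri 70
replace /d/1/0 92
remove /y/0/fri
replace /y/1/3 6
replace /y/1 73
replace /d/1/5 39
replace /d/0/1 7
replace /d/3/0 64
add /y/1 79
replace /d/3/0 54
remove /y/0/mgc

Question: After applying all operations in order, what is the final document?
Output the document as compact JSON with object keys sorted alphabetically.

After op 1 (add /d/3/1 20): {"d":[[20,65,69,43],[81,57,73,96,3],[32,98],[69,20,30]],"qxd":{"ch":[62,13,27,15,22],"kb":[6,67,34,92],"yra":[10,75,31]},"y":[{"fri":35,"mgc":77},[53,83,37,54,34]]}
After op 2 (add /d/1/1 98): {"d":[[20,65,69,43],[81,98,57,73,96,3],[32,98],[69,20,30]],"qxd":{"ch":[62,13,27,15,22],"kb":[6,67,34,92],"yra":[10,75,31]},"y":[{"fri":35,"mgc":77},[53,83,37,54,34]]}
After op 3 (add /y/0/uq 80): {"d":[[20,65,69,43],[81,98,57,73,96,3],[32,98],[69,20,30]],"qxd":{"ch":[62,13,27,15,22],"kb":[6,67,34,92],"yra":[10,75,31]},"y":[{"fri":35,"mgc":77,"uq":80},[53,83,37,54,34]]}
After op 4 (remove /d/0/3): {"d":[[20,65,69],[81,98,57,73,96,3],[32,98],[69,20,30]],"qxd":{"ch":[62,13,27,15,22],"kb":[6,67,34,92],"yra":[10,75,31]},"y":[{"fri":35,"mgc":77,"uq":80},[53,83,37,54,34]]}
After op 5 (replace /d/0/2 72): {"d":[[20,65,72],[81,98,57,73,96,3],[32,98],[69,20,30]],"qxd":{"ch":[62,13,27,15,22],"kb":[6,67,34,92],"yra":[10,75,31]},"y":[{"fri":35,"mgc":77,"uq":80},[53,83,37,54,34]]}
After op 6 (replace /qxd 77): {"d":[[20,65,72],[81,98,57,73,96,3],[32,98],[69,20,30]],"qxd":77,"y":[{"fri":35,"mgc":77,"uq":80},[53,83,37,54,34]]}
After op 7 (add /d/2/1 78): {"d":[[20,65,72],[81,98,57,73,96,3],[32,78,98],[69,20,30]],"qxd":77,"y":[{"fri":35,"mgc":77,"uq":80},[53,83,37,54,34]]}
After op 8 (replace /y/0/fri 70): {"d":[[20,65,72],[81,98,57,73,96,3],[32,78,98],[69,20,30]],"qxd":77,"y":[{"fri":70,"mgc":77,"uq":80},[53,83,37,54,34]]}
After op 9 (replace /d/1/0 92): {"d":[[20,65,72],[92,98,57,73,96,3],[32,78,98],[69,20,30]],"qxd":77,"y":[{"fri":70,"mgc":77,"uq":80},[53,83,37,54,34]]}
After op 10 (remove /y/0/fri): {"d":[[20,65,72],[92,98,57,73,96,3],[32,78,98],[69,20,30]],"qxd":77,"y":[{"mgc":77,"uq":80},[53,83,37,54,34]]}
After op 11 (replace /y/1/3 6): {"d":[[20,65,72],[92,98,57,73,96,3],[32,78,98],[69,20,30]],"qxd":77,"y":[{"mgc":77,"uq":80},[53,83,37,6,34]]}
After op 12 (replace /y/1 73): {"d":[[20,65,72],[92,98,57,73,96,3],[32,78,98],[69,20,30]],"qxd":77,"y":[{"mgc":77,"uq":80},73]}
After op 13 (replace /d/1/5 39): {"d":[[20,65,72],[92,98,57,73,96,39],[32,78,98],[69,20,30]],"qxd":77,"y":[{"mgc":77,"uq":80},73]}
After op 14 (replace /d/0/1 7): {"d":[[20,7,72],[92,98,57,73,96,39],[32,78,98],[69,20,30]],"qxd":77,"y":[{"mgc":77,"uq":80},73]}
After op 15 (replace /d/3/0 64): {"d":[[20,7,72],[92,98,57,73,96,39],[32,78,98],[64,20,30]],"qxd":77,"y":[{"mgc":77,"uq":80},73]}
After op 16 (add /y/1 79): {"d":[[20,7,72],[92,98,57,73,96,39],[32,78,98],[64,20,30]],"qxd":77,"y":[{"mgc":77,"uq":80},79,73]}
After op 17 (replace /d/3/0 54): {"d":[[20,7,72],[92,98,57,73,96,39],[32,78,98],[54,20,30]],"qxd":77,"y":[{"mgc":77,"uq":80},79,73]}
After op 18 (remove /y/0/mgc): {"d":[[20,7,72],[92,98,57,73,96,39],[32,78,98],[54,20,30]],"qxd":77,"y":[{"uq":80},79,73]}

Answer: {"d":[[20,7,72],[92,98,57,73,96,39],[32,78,98],[54,20,30]],"qxd":77,"y":[{"uq":80},79,73]}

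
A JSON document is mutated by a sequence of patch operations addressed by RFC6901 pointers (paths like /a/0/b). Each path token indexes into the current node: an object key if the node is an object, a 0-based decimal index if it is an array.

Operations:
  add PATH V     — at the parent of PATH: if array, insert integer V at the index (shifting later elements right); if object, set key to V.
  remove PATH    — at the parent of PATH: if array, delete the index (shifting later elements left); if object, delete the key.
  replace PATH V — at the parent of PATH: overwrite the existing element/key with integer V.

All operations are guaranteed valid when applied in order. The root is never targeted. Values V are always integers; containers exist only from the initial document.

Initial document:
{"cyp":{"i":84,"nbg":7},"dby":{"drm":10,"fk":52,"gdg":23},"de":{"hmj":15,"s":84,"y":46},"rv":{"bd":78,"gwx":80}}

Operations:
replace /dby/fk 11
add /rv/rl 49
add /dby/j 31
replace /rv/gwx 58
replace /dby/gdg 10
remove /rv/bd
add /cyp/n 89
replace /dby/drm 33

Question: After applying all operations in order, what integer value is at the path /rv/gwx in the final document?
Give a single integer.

After op 1 (replace /dby/fk 11): {"cyp":{"i":84,"nbg":7},"dby":{"drm":10,"fk":11,"gdg":23},"de":{"hmj":15,"s":84,"y":46},"rv":{"bd":78,"gwx":80}}
After op 2 (add /rv/rl 49): {"cyp":{"i":84,"nbg":7},"dby":{"drm":10,"fk":11,"gdg":23},"de":{"hmj":15,"s":84,"y":46},"rv":{"bd":78,"gwx":80,"rl":49}}
After op 3 (add /dby/j 31): {"cyp":{"i":84,"nbg":7},"dby":{"drm":10,"fk":11,"gdg":23,"j":31},"de":{"hmj":15,"s":84,"y":46},"rv":{"bd":78,"gwx":80,"rl":49}}
After op 4 (replace /rv/gwx 58): {"cyp":{"i":84,"nbg":7},"dby":{"drm":10,"fk":11,"gdg":23,"j":31},"de":{"hmj":15,"s":84,"y":46},"rv":{"bd":78,"gwx":58,"rl":49}}
After op 5 (replace /dby/gdg 10): {"cyp":{"i":84,"nbg":7},"dby":{"drm":10,"fk":11,"gdg":10,"j":31},"de":{"hmj":15,"s":84,"y":46},"rv":{"bd":78,"gwx":58,"rl":49}}
After op 6 (remove /rv/bd): {"cyp":{"i":84,"nbg":7},"dby":{"drm":10,"fk":11,"gdg":10,"j":31},"de":{"hmj":15,"s":84,"y":46},"rv":{"gwx":58,"rl":49}}
After op 7 (add /cyp/n 89): {"cyp":{"i":84,"n":89,"nbg":7},"dby":{"drm":10,"fk":11,"gdg":10,"j":31},"de":{"hmj":15,"s":84,"y":46},"rv":{"gwx":58,"rl":49}}
After op 8 (replace /dby/drm 33): {"cyp":{"i":84,"n":89,"nbg":7},"dby":{"drm":33,"fk":11,"gdg":10,"j":31},"de":{"hmj":15,"s":84,"y":46},"rv":{"gwx":58,"rl":49}}
Value at /rv/gwx: 58

Answer: 58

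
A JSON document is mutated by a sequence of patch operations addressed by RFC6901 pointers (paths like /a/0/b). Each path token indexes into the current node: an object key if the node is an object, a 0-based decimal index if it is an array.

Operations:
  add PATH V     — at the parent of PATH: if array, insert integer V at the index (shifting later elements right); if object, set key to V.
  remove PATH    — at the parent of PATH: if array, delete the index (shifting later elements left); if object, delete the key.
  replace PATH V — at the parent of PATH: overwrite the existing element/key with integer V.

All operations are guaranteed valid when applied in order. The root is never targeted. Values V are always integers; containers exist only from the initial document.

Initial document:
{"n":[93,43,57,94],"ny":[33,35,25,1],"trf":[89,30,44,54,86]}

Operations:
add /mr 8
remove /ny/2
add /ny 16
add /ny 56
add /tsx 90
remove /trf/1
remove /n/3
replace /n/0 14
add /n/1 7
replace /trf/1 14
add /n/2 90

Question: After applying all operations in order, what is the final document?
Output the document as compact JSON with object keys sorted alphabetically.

After op 1 (add /mr 8): {"mr":8,"n":[93,43,57,94],"ny":[33,35,25,1],"trf":[89,30,44,54,86]}
After op 2 (remove /ny/2): {"mr":8,"n":[93,43,57,94],"ny":[33,35,1],"trf":[89,30,44,54,86]}
After op 3 (add /ny 16): {"mr":8,"n":[93,43,57,94],"ny":16,"trf":[89,30,44,54,86]}
After op 4 (add /ny 56): {"mr":8,"n":[93,43,57,94],"ny":56,"trf":[89,30,44,54,86]}
After op 5 (add /tsx 90): {"mr":8,"n":[93,43,57,94],"ny":56,"trf":[89,30,44,54,86],"tsx":90}
After op 6 (remove /trf/1): {"mr":8,"n":[93,43,57,94],"ny":56,"trf":[89,44,54,86],"tsx":90}
After op 7 (remove /n/3): {"mr":8,"n":[93,43,57],"ny":56,"trf":[89,44,54,86],"tsx":90}
After op 8 (replace /n/0 14): {"mr":8,"n":[14,43,57],"ny":56,"trf":[89,44,54,86],"tsx":90}
After op 9 (add /n/1 7): {"mr":8,"n":[14,7,43,57],"ny":56,"trf":[89,44,54,86],"tsx":90}
After op 10 (replace /trf/1 14): {"mr":8,"n":[14,7,43,57],"ny":56,"trf":[89,14,54,86],"tsx":90}
After op 11 (add /n/2 90): {"mr":8,"n":[14,7,90,43,57],"ny":56,"trf":[89,14,54,86],"tsx":90}

Answer: {"mr":8,"n":[14,7,90,43,57],"ny":56,"trf":[89,14,54,86],"tsx":90}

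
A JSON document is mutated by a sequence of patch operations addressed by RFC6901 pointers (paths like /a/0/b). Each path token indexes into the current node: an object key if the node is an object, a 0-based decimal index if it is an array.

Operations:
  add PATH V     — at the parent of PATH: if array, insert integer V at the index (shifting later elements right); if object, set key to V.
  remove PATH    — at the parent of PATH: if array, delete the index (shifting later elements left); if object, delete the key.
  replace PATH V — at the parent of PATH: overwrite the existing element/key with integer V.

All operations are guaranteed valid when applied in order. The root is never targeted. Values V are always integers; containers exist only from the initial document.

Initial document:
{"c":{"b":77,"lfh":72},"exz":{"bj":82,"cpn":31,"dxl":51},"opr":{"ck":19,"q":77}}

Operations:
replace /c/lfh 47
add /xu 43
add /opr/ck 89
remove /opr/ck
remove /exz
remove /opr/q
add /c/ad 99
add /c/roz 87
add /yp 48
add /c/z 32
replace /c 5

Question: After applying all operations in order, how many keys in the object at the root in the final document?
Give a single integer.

After op 1 (replace /c/lfh 47): {"c":{"b":77,"lfh":47},"exz":{"bj":82,"cpn":31,"dxl":51},"opr":{"ck":19,"q":77}}
After op 2 (add /xu 43): {"c":{"b":77,"lfh":47},"exz":{"bj":82,"cpn":31,"dxl":51},"opr":{"ck":19,"q":77},"xu":43}
After op 3 (add /opr/ck 89): {"c":{"b":77,"lfh":47},"exz":{"bj":82,"cpn":31,"dxl":51},"opr":{"ck":89,"q":77},"xu":43}
After op 4 (remove /opr/ck): {"c":{"b":77,"lfh":47},"exz":{"bj":82,"cpn":31,"dxl":51},"opr":{"q":77},"xu":43}
After op 5 (remove /exz): {"c":{"b":77,"lfh":47},"opr":{"q":77},"xu":43}
After op 6 (remove /opr/q): {"c":{"b":77,"lfh":47},"opr":{},"xu":43}
After op 7 (add /c/ad 99): {"c":{"ad":99,"b":77,"lfh":47},"opr":{},"xu":43}
After op 8 (add /c/roz 87): {"c":{"ad":99,"b":77,"lfh":47,"roz":87},"opr":{},"xu":43}
After op 9 (add /yp 48): {"c":{"ad":99,"b":77,"lfh":47,"roz":87},"opr":{},"xu":43,"yp":48}
After op 10 (add /c/z 32): {"c":{"ad":99,"b":77,"lfh":47,"roz":87,"z":32},"opr":{},"xu":43,"yp":48}
After op 11 (replace /c 5): {"c":5,"opr":{},"xu":43,"yp":48}
Size at the root: 4

Answer: 4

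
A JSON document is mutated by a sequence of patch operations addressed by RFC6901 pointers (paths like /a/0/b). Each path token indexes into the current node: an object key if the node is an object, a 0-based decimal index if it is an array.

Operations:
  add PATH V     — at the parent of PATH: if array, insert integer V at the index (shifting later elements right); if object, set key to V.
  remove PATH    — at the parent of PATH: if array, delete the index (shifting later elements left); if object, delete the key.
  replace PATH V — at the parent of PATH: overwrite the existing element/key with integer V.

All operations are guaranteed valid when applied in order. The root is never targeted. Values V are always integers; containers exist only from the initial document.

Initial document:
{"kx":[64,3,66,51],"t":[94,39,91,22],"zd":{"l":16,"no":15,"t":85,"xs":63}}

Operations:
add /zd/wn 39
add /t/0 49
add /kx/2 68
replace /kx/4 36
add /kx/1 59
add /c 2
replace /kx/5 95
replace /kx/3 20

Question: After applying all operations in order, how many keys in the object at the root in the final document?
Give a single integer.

Answer: 4

Derivation:
After op 1 (add /zd/wn 39): {"kx":[64,3,66,51],"t":[94,39,91,22],"zd":{"l":16,"no":15,"t":85,"wn":39,"xs":63}}
After op 2 (add /t/0 49): {"kx":[64,3,66,51],"t":[49,94,39,91,22],"zd":{"l":16,"no":15,"t":85,"wn":39,"xs":63}}
After op 3 (add /kx/2 68): {"kx":[64,3,68,66,51],"t":[49,94,39,91,22],"zd":{"l":16,"no":15,"t":85,"wn":39,"xs":63}}
After op 4 (replace /kx/4 36): {"kx":[64,3,68,66,36],"t":[49,94,39,91,22],"zd":{"l":16,"no":15,"t":85,"wn":39,"xs":63}}
After op 5 (add /kx/1 59): {"kx":[64,59,3,68,66,36],"t":[49,94,39,91,22],"zd":{"l":16,"no":15,"t":85,"wn":39,"xs":63}}
After op 6 (add /c 2): {"c":2,"kx":[64,59,3,68,66,36],"t":[49,94,39,91,22],"zd":{"l":16,"no":15,"t":85,"wn":39,"xs":63}}
After op 7 (replace /kx/5 95): {"c":2,"kx":[64,59,3,68,66,95],"t":[49,94,39,91,22],"zd":{"l":16,"no":15,"t":85,"wn":39,"xs":63}}
After op 8 (replace /kx/3 20): {"c":2,"kx":[64,59,3,20,66,95],"t":[49,94,39,91,22],"zd":{"l":16,"no":15,"t":85,"wn":39,"xs":63}}
Size at the root: 4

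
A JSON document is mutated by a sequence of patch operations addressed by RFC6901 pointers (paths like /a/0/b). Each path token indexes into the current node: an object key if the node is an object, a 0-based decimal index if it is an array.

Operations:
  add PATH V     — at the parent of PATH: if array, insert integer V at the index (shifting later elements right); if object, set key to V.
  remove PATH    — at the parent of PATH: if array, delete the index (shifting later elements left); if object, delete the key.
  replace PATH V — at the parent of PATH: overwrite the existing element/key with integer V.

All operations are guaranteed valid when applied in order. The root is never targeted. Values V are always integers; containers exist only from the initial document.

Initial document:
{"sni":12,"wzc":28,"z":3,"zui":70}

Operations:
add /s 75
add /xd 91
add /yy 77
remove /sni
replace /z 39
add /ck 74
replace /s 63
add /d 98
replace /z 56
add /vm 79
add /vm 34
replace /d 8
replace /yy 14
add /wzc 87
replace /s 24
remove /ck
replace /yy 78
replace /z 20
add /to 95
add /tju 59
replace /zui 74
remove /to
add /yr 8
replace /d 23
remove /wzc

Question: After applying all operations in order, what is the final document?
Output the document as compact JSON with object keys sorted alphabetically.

Answer: {"d":23,"s":24,"tju":59,"vm":34,"xd":91,"yr":8,"yy":78,"z":20,"zui":74}

Derivation:
After op 1 (add /s 75): {"s":75,"sni":12,"wzc":28,"z":3,"zui":70}
After op 2 (add /xd 91): {"s":75,"sni":12,"wzc":28,"xd":91,"z":3,"zui":70}
After op 3 (add /yy 77): {"s":75,"sni":12,"wzc":28,"xd":91,"yy":77,"z":3,"zui":70}
After op 4 (remove /sni): {"s":75,"wzc":28,"xd":91,"yy":77,"z":3,"zui":70}
After op 5 (replace /z 39): {"s":75,"wzc":28,"xd":91,"yy":77,"z":39,"zui":70}
After op 6 (add /ck 74): {"ck":74,"s":75,"wzc":28,"xd":91,"yy":77,"z":39,"zui":70}
After op 7 (replace /s 63): {"ck":74,"s":63,"wzc":28,"xd":91,"yy":77,"z":39,"zui":70}
After op 8 (add /d 98): {"ck":74,"d":98,"s":63,"wzc":28,"xd":91,"yy":77,"z":39,"zui":70}
After op 9 (replace /z 56): {"ck":74,"d":98,"s":63,"wzc":28,"xd":91,"yy":77,"z":56,"zui":70}
After op 10 (add /vm 79): {"ck":74,"d":98,"s":63,"vm":79,"wzc":28,"xd":91,"yy":77,"z":56,"zui":70}
After op 11 (add /vm 34): {"ck":74,"d":98,"s":63,"vm":34,"wzc":28,"xd":91,"yy":77,"z":56,"zui":70}
After op 12 (replace /d 8): {"ck":74,"d":8,"s":63,"vm":34,"wzc":28,"xd":91,"yy":77,"z":56,"zui":70}
After op 13 (replace /yy 14): {"ck":74,"d":8,"s":63,"vm":34,"wzc":28,"xd":91,"yy":14,"z":56,"zui":70}
After op 14 (add /wzc 87): {"ck":74,"d":8,"s":63,"vm":34,"wzc":87,"xd":91,"yy":14,"z":56,"zui":70}
After op 15 (replace /s 24): {"ck":74,"d":8,"s":24,"vm":34,"wzc":87,"xd":91,"yy":14,"z":56,"zui":70}
After op 16 (remove /ck): {"d":8,"s":24,"vm":34,"wzc":87,"xd":91,"yy":14,"z":56,"zui":70}
After op 17 (replace /yy 78): {"d":8,"s":24,"vm":34,"wzc":87,"xd":91,"yy":78,"z":56,"zui":70}
After op 18 (replace /z 20): {"d":8,"s":24,"vm":34,"wzc":87,"xd":91,"yy":78,"z":20,"zui":70}
After op 19 (add /to 95): {"d":8,"s":24,"to":95,"vm":34,"wzc":87,"xd":91,"yy":78,"z":20,"zui":70}
After op 20 (add /tju 59): {"d":8,"s":24,"tju":59,"to":95,"vm":34,"wzc":87,"xd":91,"yy":78,"z":20,"zui":70}
After op 21 (replace /zui 74): {"d":8,"s":24,"tju":59,"to":95,"vm":34,"wzc":87,"xd":91,"yy":78,"z":20,"zui":74}
After op 22 (remove /to): {"d":8,"s":24,"tju":59,"vm":34,"wzc":87,"xd":91,"yy":78,"z":20,"zui":74}
After op 23 (add /yr 8): {"d":8,"s":24,"tju":59,"vm":34,"wzc":87,"xd":91,"yr":8,"yy":78,"z":20,"zui":74}
After op 24 (replace /d 23): {"d":23,"s":24,"tju":59,"vm":34,"wzc":87,"xd":91,"yr":8,"yy":78,"z":20,"zui":74}
After op 25 (remove /wzc): {"d":23,"s":24,"tju":59,"vm":34,"xd":91,"yr":8,"yy":78,"z":20,"zui":74}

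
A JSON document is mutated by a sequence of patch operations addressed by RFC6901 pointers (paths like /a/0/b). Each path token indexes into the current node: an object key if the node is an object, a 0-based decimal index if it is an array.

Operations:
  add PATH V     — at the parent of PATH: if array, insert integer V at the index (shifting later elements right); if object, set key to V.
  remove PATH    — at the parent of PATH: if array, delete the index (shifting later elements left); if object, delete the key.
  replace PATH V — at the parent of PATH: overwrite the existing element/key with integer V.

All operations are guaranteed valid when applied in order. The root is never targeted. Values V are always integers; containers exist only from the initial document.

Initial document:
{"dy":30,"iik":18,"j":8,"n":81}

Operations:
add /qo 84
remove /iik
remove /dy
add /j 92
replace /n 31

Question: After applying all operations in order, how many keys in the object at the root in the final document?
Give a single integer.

Answer: 3

Derivation:
After op 1 (add /qo 84): {"dy":30,"iik":18,"j":8,"n":81,"qo":84}
After op 2 (remove /iik): {"dy":30,"j":8,"n":81,"qo":84}
After op 3 (remove /dy): {"j":8,"n":81,"qo":84}
After op 4 (add /j 92): {"j":92,"n":81,"qo":84}
After op 5 (replace /n 31): {"j":92,"n":31,"qo":84}
Size at the root: 3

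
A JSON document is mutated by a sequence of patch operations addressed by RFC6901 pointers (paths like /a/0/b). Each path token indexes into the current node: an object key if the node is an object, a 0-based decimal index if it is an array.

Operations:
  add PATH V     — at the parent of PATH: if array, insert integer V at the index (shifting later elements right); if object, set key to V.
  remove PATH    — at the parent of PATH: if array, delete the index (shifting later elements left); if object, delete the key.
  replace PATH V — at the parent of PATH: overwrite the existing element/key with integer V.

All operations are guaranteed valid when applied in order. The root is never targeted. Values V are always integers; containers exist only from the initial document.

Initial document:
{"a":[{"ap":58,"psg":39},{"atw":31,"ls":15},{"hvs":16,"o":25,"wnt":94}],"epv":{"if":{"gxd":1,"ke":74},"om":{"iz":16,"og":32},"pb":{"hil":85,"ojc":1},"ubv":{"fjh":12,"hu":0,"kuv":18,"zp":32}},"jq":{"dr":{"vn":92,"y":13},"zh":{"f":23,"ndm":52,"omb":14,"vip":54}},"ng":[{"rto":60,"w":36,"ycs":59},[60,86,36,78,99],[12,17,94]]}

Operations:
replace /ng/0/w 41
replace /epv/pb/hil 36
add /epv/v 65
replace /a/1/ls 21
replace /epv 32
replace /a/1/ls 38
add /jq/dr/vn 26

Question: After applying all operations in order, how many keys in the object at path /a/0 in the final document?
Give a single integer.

Answer: 2

Derivation:
After op 1 (replace /ng/0/w 41): {"a":[{"ap":58,"psg":39},{"atw":31,"ls":15},{"hvs":16,"o":25,"wnt":94}],"epv":{"if":{"gxd":1,"ke":74},"om":{"iz":16,"og":32},"pb":{"hil":85,"ojc":1},"ubv":{"fjh":12,"hu":0,"kuv":18,"zp":32}},"jq":{"dr":{"vn":92,"y":13},"zh":{"f":23,"ndm":52,"omb":14,"vip":54}},"ng":[{"rto":60,"w":41,"ycs":59},[60,86,36,78,99],[12,17,94]]}
After op 2 (replace /epv/pb/hil 36): {"a":[{"ap":58,"psg":39},{"atw":31,"ls":15},{"hvs":16,"o":25,"wnt":94}],"epv":{"if":{"gxd":1,"ke":74},"om":{"iz":16,"og":32},"pb":{"hil":36,"ojc":1},"ubv":{"fjh":12,"hu":0,"kuv":18,"zp":32}},"jq":{"dr":{"vn":92,"y":13},"zh":{"f":23,"ndm":52,"omb":14,"vip":54}},"ng":[{"rto":60,"w":41,"ycs":59},[60,86,36,78,99],[12,17,94]]}
After op 3 (add /epv/v 65): {"a":[{"ap":58,"psg":39},{"atw":31,"ls":15},{"hvs":16,"o":25,"wnt":94}],"epv":{"if":{"gxd":1,"ke":74},"om":{"iz":16,"og":32},"pb":{"hil":36,"ojc":1},"ubv":{"fjh":12,"hu":0,"kuv":18,"zp":32},"v":65},"jq":{"dr":{"vn":92,"y":13},"zh":{"f":23,"ndm":52,"omb":14,"vip":54}},"ng":[{"rto":60,"w":41,"ycs":59},[60,86,36,78,99],[12,17,94]]}
After op 4 (replace /a/1/ls 21): {"a":[{"ap":58,"psg":39},{"atw":31,"ls":21},{"hvs":16,"o":25,"wnt":94}],"epv":{"if":{"gxd":1,"ke":74},"om":{"iz":16,"og":32},"pb":{"hil":36,"ojc":1},"ubv":{"fjh":12,"hu":0,"kuv":18,"zp":32},"v":65},"jq":{"dr":{"vn":92,"y":13},"zh":{"f":23,"ndm":52,"omb":14,"vip":54}},"ng":[{"rto":60,"w":41,"ycs":59},[60,86,36,78,99],[12,17,94]]}
After op 5 (replace /epv 32): {"a":[{"ap":58,"psg":39},{"atw":31,"ls":21},{"hvs":16,"o":25,"wnt":94}],"epv":32,"jq":{"dr":{"vn":92,"y":13},"zh":{"f":23,"ndm":52,"omb":14,"vip":54}},"ng":[{"rto":60,"w":41,"ycs":59},[60,86,36,78,99],[12,17,94]]}
After op 6 (replace /a/1/ls 38): {"a":[{"ap":58,"psg":39},{"atw":31,"ls":38},{"hvs":16,"o":25,"wnt":94}],"epv":32,"jq":{"dr":{"vn":92,"y":13},"zh":{"f":23,"ndm":52,"omb":14,"vip":54}},"ng":[{"rto":60,"w":41,"ycs":59},[60,86,36,78,99],[12,17,94]]}
After op 7 (add /jq/dr/vn 26): {"a":[{"ap":58,"psg":39},{"atw":31,"ls":38},{"hvs":16,"o":25,"wnt":94}],"epv":32,"jq":{"dr":{"vn":26,"y":13},"zh":{"f":23,"ndm":52,"omb":14,"vip":54}},"ng":[{"rto":60,"w":41,"ycs":59},[60,86,36,78,99],[12,17,94]]}
Size at path /a/0: 2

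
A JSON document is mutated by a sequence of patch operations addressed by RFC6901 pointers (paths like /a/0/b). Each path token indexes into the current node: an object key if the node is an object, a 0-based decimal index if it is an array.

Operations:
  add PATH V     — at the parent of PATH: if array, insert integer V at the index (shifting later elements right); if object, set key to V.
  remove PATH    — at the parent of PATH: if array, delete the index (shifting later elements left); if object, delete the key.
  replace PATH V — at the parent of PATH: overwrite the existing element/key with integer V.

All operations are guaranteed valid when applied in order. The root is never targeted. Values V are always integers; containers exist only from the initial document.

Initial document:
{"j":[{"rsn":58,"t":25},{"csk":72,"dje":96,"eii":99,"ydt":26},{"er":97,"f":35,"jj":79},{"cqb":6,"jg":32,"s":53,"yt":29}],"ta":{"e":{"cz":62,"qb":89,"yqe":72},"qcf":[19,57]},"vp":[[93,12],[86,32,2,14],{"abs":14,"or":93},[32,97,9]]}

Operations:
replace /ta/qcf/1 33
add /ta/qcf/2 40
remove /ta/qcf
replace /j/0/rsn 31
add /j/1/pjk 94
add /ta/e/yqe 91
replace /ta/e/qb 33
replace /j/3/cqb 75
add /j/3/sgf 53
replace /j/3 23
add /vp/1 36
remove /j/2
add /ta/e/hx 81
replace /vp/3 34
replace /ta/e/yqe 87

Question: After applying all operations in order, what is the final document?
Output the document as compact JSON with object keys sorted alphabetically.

Answer: {"j":[{"rsn":31,"t":25},{"csk":72,"dje":96,"eii":99,"pjk":94,"ydt":26},23],"ta":{"e":{"cz":62,"hx":81,"qb":33,"yqe":87}},"vp":[[93,12],36,[86,32,2,14],34,[32,97,9]]}

Derivation:
After op 1 (replace /ta/qcf/1 33): {"j":[{"rsn":58,"t":25},{"csk":72,"dje":96,"eii":99,"ydt":26},{"er":97,"f":35,"jj":79},{"cqb":6,"jg":32,"s":53,"yt":29}],"ta":{"e":{"cz":62,"qb":89,"yqe":72},"qcf":[19,33]},"vp":[[93,12],[86,32,2,14],{"abs":14,"or":93},[32,97,9]]}
After op 2 (add /ta/qcf/2 40): {"j":[{"rsn":58,"t":25},{"csk":72,"dje":96,"eii":99,"ydt":26},{"er":97,"f":35,"jj":79},{"cqb":6,"jg":32,"s":53,"yt":29}],"ta":{"e":{"cz":62,"qb":89,"yqe":72},"qcf":[19,33,40]},"vp":[[93,12],[86,32,2,14],{"abs":14,"or":93},[32,97,9]]}
After op 3 (remove /ta/qcf): {"j":[{"rsn":58,"t":25},{"csk":72,"dje":96,"eii":99,"ydt":26},{"er":97,"f":35,"jj":79},{"cqb":6,"jg":32,"s":53,"yt":29}],"ta":{"e":{"cz":62,"qb":89,"yqe":72}},"vp":[[93,12],[86,32,2,14],{"abs":14,"or":93},[32,97,9]]}
After op 4 (replace /j/0/rsn 31): {"j":[{"rsn":31,"t":25},{"csk":72,"dje":96,"eii":99,"ydt":26},{"er":97,"f":35,"jj":79},{"cqb":6,"jg":32,"s":53,"yt":29}],"ta":{"e":{"cz":62,"qb":89,"yqe":72}},"vp":[[93,12],[86,32,2,14],{"abs":14,"or":93},[32,97,9]]}
After op 5 (add /j/1/pjk 94): {"j":[{"rsn":31,"t":25},{"csk":72,"dje":96,"eii":99,"pjk":94,"ydt":26},{"er":97,"f":35,"jj":79},{"cqb":6,"jg":32,"s":53,"yt":29}],"ta":{"e":{"cz":62,"qb":89,"yqe":72}},"vp":[[93,12],[86,32,2,14],{"abs":14,"or":93},[32,97,9]]}
After op 6 (add /ta/e/yqe 91): {"j":[{"rsn":31,"t":25},{"csk":72,"dje":96,"eii":99,"pjk":94,"ydt":26},{"er":97,"f":35,"jj":79},{"cqb":6,"jg":32,"s":53,"yt":29}],"ta":{"e":{"cz":62,"qb":89,"yqe":91}},"vp":[[93,12],[86,32,2,14],{"abs":14,"or":93},[32,97,9]]}
After op 7 (replace /ta/e/qb 33): {"j":[{"rsn":31,"t":25},{"csk":72,"dje":96,"eii":99,"pjk":94,"ydt":26},{"er":97,"f":35,"jj":79},{"cqb":6,"jg":32,"s":53,"yt":29}],"ta":{"e":{"cz":62,"qb":33,"yqe":91}},"vp":[[93,12],[86,32,2,14],{"abs":14,"or":93},[32,97,9]]}
After op 8 (replace /j/3/cqb 75): {"j":[{"rsn":31,"t":25},{"csk":72,"dje":96,"eii":99,"pjk":94,"ydt":26},{"er":97,"f":35,"jj":79},{"cqb":75,"jg":32,"s":53,"yt":29}],"ta":{"e":{"cz":62,"qb":33,"yqe":91}},"vp":[[93,12],[86,32,2,14],{"abs":14,"or":93},[32,97,9]]}
After op 9 (add /j/3/sgf 53): {"j":[{"rsn":31,"t":25},{"csk":72,"dje":96,"eii":99,"pjk":94,"ydt":26},{"er":97,"f":35,"jj":79},{"cqb":75,"jg":32,"s":53,"sgf":53,"yt":29}],"ta":{"e":{"cz":62,"qb":33,"yqe":91}},"vp":[[93,12],[86,32,2,14],{"abs":14,"or":93},[32,97,9]]}
After op 10 (replace /j/3 23): {"j":[{"rsn":31,"t":25},{"csk":72,"dje":96,"eii":99,"pjk":94,"ydt":26},{"er":97,"f":35,"jj":79},23],"ta":{"e":{"cz":62,"qb":33,"yqe":91}},"vp":[[93,12],[86,32,2,14],{"abs":14,"or":93},[32,97,9]]}
After op 11 (add /vp/1 36): {"j":[{"rsn":31,"t":25},{"csk":72,"dje":96,"eii":99,"pjk":94,"ydt":26},{"er":97,"f":35,"jj":79},23],"ta":{"e":{"cz":62,"qb":33,"yqe":91}},"vp":[[93,12],36,[86,32,2,14],{"abs":14,"or":93},[32,97,9]]}
After op 12 (remove /j/2): {"j":[{"rsn":31,"t":25},{"csk":72,"dje":96,"eii":99,"pjk":94,"ydt":26},23],"ta":{"e":{"cz":62,"qb":33,"yqe":91}},"vp":[[93,12],36,[86,32,2,14],{"abs":14,"or":93},[32,97,9]]}
After op 13 (add /ta/e/hx 81): {"j":[{"rsn":31,"t":25},{"csk":72,"dje":96,"eii":99,"pjk":94,"ydt":26},23],"ta":{"e":{"cz":62,"hx":81,"qb":33,"yqe":91}},"vp":[[93,12],36,[86,32,2,14],{"abs":14,"or":93},[32,97,9]]}
After op 14 (replace /vp/3 34): {"j":[{"rsn":31,"t":25},{"csk":72,"dje":96,"eii":99,"pjk":94,"ydt":26},23],"ta":{"e":{"cz":62,"hx":81,"qb":33,"yqe":91}},"vp":[[93,12],36,[86,32,2,14],34,[32,97,9]]}
After op 15 (replace /ta/e/yqe 87): {"j":[{"rsn":31,"t":25},{"csk":72,"dje":96,"eii":99,"pjk":94,"ydt":26},23],"ta":{"e":{"cz":62,"hx":81,"qb":33,"yqe":87}},"vp":[[93,12],36,[86,32,2,14],34,[32,97,9]]}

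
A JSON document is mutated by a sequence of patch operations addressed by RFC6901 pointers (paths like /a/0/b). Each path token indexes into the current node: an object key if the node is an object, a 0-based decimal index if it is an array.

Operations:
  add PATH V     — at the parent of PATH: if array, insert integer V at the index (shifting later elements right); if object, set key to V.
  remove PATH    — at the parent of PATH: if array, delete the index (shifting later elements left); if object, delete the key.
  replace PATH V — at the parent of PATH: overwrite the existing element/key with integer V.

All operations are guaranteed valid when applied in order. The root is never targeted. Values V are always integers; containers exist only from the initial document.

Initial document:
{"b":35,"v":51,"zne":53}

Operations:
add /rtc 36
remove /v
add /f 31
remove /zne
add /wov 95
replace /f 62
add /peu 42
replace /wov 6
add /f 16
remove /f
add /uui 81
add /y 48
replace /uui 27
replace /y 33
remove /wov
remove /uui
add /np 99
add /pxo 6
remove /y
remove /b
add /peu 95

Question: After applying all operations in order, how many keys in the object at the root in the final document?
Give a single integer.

After op 1 (add /rtc 36): {"b":35,"rtc":36,"v":51,"zne":53}
After op 2 (remove /v): {"b":35,"rtc":36,"zne":53}
After op 3 (add /f 31): {"b":35,"f":31,"rtc":36,"zne":53}
After op 4 (remove /zne): {"b":35,"f":31,"rtc":36}
After op 5 (add /wov 95): {"b":35,"f":31,"rtc":36,"wov":95}
After op 6 (replace /f 62): {"b":35,"f":62,"rtc":36,"wov":95}
After op 7 (add /peu 42): {"b":35,"f":62,"peu":42,"rtc":36,"wov":95}
After op 8 (replace /wov 6): {"b":35,"f":62,"peu":42,"rtc":36,"wov":6}
After op 9 (add /f 16): {"b":35,"f":16,"peu":42,"rtc":36,"wov":6}
After op 10 (remove /f): {"b":35,"peu":42,"rtc":36,"wov":6}
After op 11 (add /uui 81): {"b":35,"peu":42,"rtc":36,"uui":81,"wov":6}
After op 12 (add /y 48): {"b":35,"peu":42,"rtc":36,"uui":81,"wov":6,"y":48}
After op 13 (replace /uui 27): {"b":35,"peu":42,"rtc":36,"uui":27,"wov":6,"y":48}
After op 14 (replace /y 33): {"b":35,"peu":42,"rtc":36,"uui":27,"wov":6,"y":33}
After op 15 (remove /wov): {"b":35,"peu":42,"rtc":36,"uui":27,"y":33}
After op 16 (remove /uui): {"b":35,"peu":42,"rtc":36,"y":33}
After op 17 (add /np 99): {"b":35,"np":99,"peu":42,"rtc":36,"y":33}
After op 18 (add /pxo 6): {"b":35,"np":99,"peu":42,"pxo":6,"rtc":36,"y":33}
After op 19 (remove /y): {"b":35,"np":99,"peu":42,"pxo":6,"rtc":36}
After op 20 (remove /b): {"np":99,"peu":42,"pxo":6,"rtc":36}
After op 21 (add /peu 95): {"np":99,"peu":95,"pxo":6,"rtc":36}
Size at the root: 4

Answer: 4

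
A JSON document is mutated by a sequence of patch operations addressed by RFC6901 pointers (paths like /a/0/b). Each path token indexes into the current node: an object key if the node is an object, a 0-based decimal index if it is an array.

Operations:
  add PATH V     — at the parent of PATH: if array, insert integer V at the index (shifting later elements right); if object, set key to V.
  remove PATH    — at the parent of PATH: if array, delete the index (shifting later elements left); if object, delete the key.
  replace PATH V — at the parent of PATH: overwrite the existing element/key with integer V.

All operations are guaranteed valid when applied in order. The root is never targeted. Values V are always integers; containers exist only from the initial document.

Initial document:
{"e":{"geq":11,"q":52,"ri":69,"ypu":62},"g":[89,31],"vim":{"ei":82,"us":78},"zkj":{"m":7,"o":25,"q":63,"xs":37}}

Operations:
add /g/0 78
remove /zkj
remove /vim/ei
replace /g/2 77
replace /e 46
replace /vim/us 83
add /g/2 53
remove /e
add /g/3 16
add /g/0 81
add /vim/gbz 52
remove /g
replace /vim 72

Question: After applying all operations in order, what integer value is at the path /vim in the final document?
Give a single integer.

After op 1 (add /g/0 78): {"e":{"geq":11,"q":52,"ri":69,"ypu":62},"g":[78,89,31],"vim":{"ei":82,"us":78},"zkj":{"m":7,"o":25,"q":63,"xs":37}}
After op 2 (remove /zkj): {"e":{"geq":11,"q":52,"ri":69,"ypu":62},"g":[78,89,31],"vim":{"ei":82,"us":78}}
After op 3 (remove /vim/ei): {"e":{"geq":11,"q":52,"ri":69,"ypu":62},"g":[78,89,31],"vim":{"us":78}}
After op 4 (replace /g/2 77): {"e":{"geq":11,"q":52,"ri":69,"ypu":62},"g":[78,89,77],"vim":{"us":78}}
After op 5 (replace /e 46): {"e":46,"g":[78,89,77],"vim":{"us":78}}
After op 6 (replace /vim/us 83): {"e":46,"g":[78,89,77],"vim":{"us":83}}
After op 7 (add /g/2 53): {"e":46,"g":[78,89,53,77],"vim":{"us":83}}
After op 8 (remove /e): {"g":[78,89,53,77],"vim":{"us":83}}
After op 9 (add /g/3 16): {"g":[78,89,53,16,77],"vim":{"us":83}}
After op 10 (add /g/0 81): {"g":[81,78,89,53,16,77],"vim":{"us":83}}
After op 11 (add /vim/gbz 52): {"g":[81,78,89,53,16,77],"vim":{"gbz":52,"us":83}}
After op 12 (remove /g): {"vim":{"gbz":52,"us":83}}
After op 13 (replace /vim 72): {"vim":72}
Value at /vim: 72

Answer: 72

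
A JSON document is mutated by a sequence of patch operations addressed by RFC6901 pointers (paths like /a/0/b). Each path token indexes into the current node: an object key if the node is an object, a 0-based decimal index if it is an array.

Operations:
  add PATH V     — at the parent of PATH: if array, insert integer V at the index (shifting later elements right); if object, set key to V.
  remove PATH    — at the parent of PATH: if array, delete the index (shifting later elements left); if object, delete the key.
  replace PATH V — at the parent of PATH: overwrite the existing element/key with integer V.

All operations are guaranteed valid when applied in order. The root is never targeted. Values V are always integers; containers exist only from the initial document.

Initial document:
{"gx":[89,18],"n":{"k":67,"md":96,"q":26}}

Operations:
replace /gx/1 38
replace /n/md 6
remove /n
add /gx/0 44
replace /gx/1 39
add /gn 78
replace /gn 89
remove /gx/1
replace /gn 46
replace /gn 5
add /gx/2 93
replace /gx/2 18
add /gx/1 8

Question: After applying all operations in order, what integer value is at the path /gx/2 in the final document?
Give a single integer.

Answer: 38

Derivation:
After op 1 (replace /gx/1 38): {"gx":[89,38],"n":{"k":67,"md":96,"q":26}}
After op 2 (replace /n/md 6): {"gx":[89,38],"n":{"k":67,"md":6,"q":26}}
After op 3 (remove /n): {"gx":[89,38]}
After op 4 (add /gx/0 44): {"gx":[44,89,38]}
After op 5 (replace /gx/1 39): {"gx":[44,39,38]}
After op 6 (add /gn 78): {"gn":78,"gx":[44,39,38]}
After op 7 (replace /gn 89): {"gn":89,"gx":[44,39,38]}
After op 8 (remove /gx/1): {"gn":89,"gx":[44,38]}
After op 9 (replace /gn 46): {"gn":46,"gx":[44,38]}
After op 10 (replace /gn 5): {"gn":5,"gx":[44,38]}
After op 11 (add /gx/2 93): {"gn":5,"gx":[44,38,93]}
After op 12 (replace /gx/2 18): {"gn":5,"gx":[44,38,18]}
After op 13 (add /gx/1 8): {"gn":5,"gx":[44,8,38,18]}
Value at /gx/2: 38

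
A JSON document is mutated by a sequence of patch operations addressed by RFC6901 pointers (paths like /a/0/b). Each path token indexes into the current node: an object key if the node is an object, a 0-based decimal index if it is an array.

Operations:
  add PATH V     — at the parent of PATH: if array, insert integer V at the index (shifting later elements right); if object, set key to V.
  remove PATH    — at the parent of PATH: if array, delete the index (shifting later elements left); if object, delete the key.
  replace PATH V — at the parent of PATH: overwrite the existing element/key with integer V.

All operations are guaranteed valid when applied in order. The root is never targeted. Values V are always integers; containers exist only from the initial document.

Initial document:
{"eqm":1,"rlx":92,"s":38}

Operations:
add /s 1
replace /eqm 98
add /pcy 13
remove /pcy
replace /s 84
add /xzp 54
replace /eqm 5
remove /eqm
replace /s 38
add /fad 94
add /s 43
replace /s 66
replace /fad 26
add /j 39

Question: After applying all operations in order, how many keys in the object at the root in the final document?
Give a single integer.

After op 1 (add /s 1): {"eqm":1,"rlx":92,"s":1}
After op 2 (replace /eqm 98): {"eqm":98,"rlx":92,"s":1}
After op 3 (add /pcy 13): {"eqm":98,"pcy":13,"rlx":92,"s":1}
After op 4 (remove /pcy): {"eqm":98,"rlx":92,"s":1}
After op 5 (replace /s 84): {"eqm":98,"rlx":92,"s":84}
After op 6 (add /xzp 54): {"eqm":98,"rlx":92,"s":84,"xzp":54}
After op 7 (replace /eqm 5): {"eqm":5,"rlx":92,"s":84,"xzp":54}
After op 8 (remove /eqm): {"rlx":92,"s":84,"xzp":54}
After op 9 (replace /s 38): {"rlx":92,"s":38,"xzp":54}
After op 10 (add /fad 94): {"fad":94,"rlx":92,"s":38,"xzp":54}
After op 11 (add /s 43): {"fad":94,"rlx":92,"s":43,"xzp":54}
After op 12 (replace /s 66): {"fad":94,"rlx":92,"s":66,"xzp":54}
After op 13 (replace /fad 26): {"fad":26,"rlx":92,"s":66,"xzp":54}
After op 14 (add /j 39): {"fad":26,"j":39,"rlx":92,"s":66,"xzp":54}
Size at the root: 5

Answer: 5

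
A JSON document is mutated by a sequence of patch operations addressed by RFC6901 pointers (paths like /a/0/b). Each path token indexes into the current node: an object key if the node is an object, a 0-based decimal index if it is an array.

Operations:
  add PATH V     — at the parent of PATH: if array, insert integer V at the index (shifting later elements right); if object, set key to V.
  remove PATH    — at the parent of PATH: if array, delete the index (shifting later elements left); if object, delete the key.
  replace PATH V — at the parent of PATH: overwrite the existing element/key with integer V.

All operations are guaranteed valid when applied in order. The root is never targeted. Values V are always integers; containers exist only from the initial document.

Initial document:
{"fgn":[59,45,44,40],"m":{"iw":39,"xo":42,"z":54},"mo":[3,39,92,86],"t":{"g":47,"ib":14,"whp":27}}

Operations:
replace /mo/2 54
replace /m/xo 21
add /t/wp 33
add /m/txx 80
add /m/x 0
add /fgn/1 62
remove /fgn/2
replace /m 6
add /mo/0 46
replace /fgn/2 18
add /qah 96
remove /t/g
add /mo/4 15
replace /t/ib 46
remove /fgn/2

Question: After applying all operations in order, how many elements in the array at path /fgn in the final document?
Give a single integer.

After op 1 (replace /mo/2 54): {"fgn":[59,45,44,40],"m":{"iw":39,"xo":42,"z":54},"mo":[3,39,54,86],"t":{"g":47,"ib":14,"whp":27}}
After op 2 (replace /m/xo 21): {"fgn":[59,45,44,40],"m":{"iw":39,"xo":21,"z":54},"mo":[3,39,54,86],"t":{"g":47,"ib":14,"whp":27}}
After op 3 (add /t/wp 33): {"fgn":[59,45,44,40],"m":{"iw":39,"xo":21,"z":54},"mo":[3,39,54,86],"t":{"g":47,"ib":14,"whp":27,"wp":33}}
After op 4 (add /m/txx 80): {"fgn":[59,45,44,40],"m":{"iw":39,"txx":80,"xo":21,"z":54},"mo":[3,39,54,86],"t":{"g":47,"ib":14,"whp":27,"wp":33}}
After op 5 (add /m/x 0): {"fgn":[59,45,44,40],"m":{"iw":39,"txx":80,"x":0,"xo":21,"z":54},"mo":[3,39,54,86],"t":{"g":47,"ib":14,"whp":27,"wp":33}}
After op 6 (add /fgn/1 62): {"fgn":[59,62,45,44,40],"m":{"iw":39,"txx":80,"x":0,"xo":21,"z":54},"mo":[3,39,54,86],"t":{"g":47,"ib":14,"whp":27,"wp":33}}
After op 7 (remove /fgn/2): {"fgn":[59,62,44,40],"m":{"iw":39,"txx":80,"x":0,"xo":21,"z":54},"mo":[3,39,54,86],"t":{"g":47,"ib":14,"whp":27,"wp":33}}
After op 8 (replace /m 6): {"fgn":[59,62,44,40],"m":6,"mo":[3,39,54,86],"t":{"g":47,"ib":14,"whp":27,"wp":33}}
After op 9 (add /mo/0 46): {"fgn":[59,62,44,40],"m":6,"mo":[46,3,39,54,86],"t":{"g":47,"ib":14,"whp":27,"wp":33}}
After op 10 (replace /fgn/2 18): {"fgn":[59,62,18,40],"m":6,"mo":[46,3,39,54,86],"t":{"g":47,"ib":14,"whp":27,"wp":33}}
After op 11 (add /qah 96): {"fgn":[59,62,18,40],"m":6,"mo":[46,3,39,54,86],"qah":96,"t":{"g":47,"ib":14,"whp":27,"wp":33}}
After op 12 (remove /t/g): {"fgn":[59,62,18,40],"m":6,"mo":[46,3,39,54,86],"qah":96,"t":{"ib":14,"whp":27,"wp":33}}
After op 13 (add /mo/4 15): {"fgn":[59,62,18,40],"m":6,"mo":[46,3,39,54,15,86],"qah":96,"t":{"ib":14,"whp":27,"wp":33}}
After op 14 (replace /t/ib 46): {"fgn":[59,62,18,40],"m":6,"mo":[46,3,39,54,15,86],"qah":96,"t":{"ib":46,"whp":27,"wp":33}}
After op 15 (remove /fgn/2): {"fgn":[59,62,40],"m":6,"mo":[46,3,39,54,15,86],"qah":96,"t":{"ib":46,"whp":27,"wp":33}}
Size at path /fgn: 3

Answer: 3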